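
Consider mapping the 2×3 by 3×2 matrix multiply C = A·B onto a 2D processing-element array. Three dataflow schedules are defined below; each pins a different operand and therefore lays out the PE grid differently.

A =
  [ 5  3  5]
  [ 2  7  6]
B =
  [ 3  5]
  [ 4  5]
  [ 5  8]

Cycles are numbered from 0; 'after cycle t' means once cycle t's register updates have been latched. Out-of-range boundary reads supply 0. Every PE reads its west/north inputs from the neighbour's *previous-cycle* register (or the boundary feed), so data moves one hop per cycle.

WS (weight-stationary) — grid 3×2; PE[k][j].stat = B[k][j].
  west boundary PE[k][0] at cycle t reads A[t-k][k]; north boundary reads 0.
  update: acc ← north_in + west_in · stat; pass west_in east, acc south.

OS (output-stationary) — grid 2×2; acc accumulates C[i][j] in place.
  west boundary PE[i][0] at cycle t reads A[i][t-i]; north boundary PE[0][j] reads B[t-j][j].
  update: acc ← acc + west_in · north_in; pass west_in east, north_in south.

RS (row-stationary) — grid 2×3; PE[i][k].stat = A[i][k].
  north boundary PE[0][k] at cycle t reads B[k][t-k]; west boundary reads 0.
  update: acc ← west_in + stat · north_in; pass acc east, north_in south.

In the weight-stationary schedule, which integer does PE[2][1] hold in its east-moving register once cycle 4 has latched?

register = 6

WS 3×2: PE[2][1] cycle-by-cycle (with neighbour feeds):
  [0] (1,1) acc=0 (h:0 v:0)
  [0] (2,0) acc=0 (h:0 v:0)
  [0] (2,1) acc=0 (h:0 v:0)
  [1] (1,1) acc=0 (h:0 v:0)
  [1] (2,0) acc=0 (h:0 v:0)
  [1] (2,1) acc=0 (h:0 v:0)
  [2] (1,1) acc=40 (h:3 v:40)
  [2] (2,0) acc=52 (h:5 v:52)
  [2] (2,1) acc=0 (h:0 v:0)
  [3] (1,1) acc=45 (h:7 v:45)
  [3] (2,0) acc=64 (h:6 v:64)
  [3] (2,1) acc=80 (h:5 v:80)
  [4] (1,1) acc=0 (h:0 v:0)
  [4] (2,0) acc=0 (h:0 v:0)
  [4] (2,1) acc=93 (h:6 v:93)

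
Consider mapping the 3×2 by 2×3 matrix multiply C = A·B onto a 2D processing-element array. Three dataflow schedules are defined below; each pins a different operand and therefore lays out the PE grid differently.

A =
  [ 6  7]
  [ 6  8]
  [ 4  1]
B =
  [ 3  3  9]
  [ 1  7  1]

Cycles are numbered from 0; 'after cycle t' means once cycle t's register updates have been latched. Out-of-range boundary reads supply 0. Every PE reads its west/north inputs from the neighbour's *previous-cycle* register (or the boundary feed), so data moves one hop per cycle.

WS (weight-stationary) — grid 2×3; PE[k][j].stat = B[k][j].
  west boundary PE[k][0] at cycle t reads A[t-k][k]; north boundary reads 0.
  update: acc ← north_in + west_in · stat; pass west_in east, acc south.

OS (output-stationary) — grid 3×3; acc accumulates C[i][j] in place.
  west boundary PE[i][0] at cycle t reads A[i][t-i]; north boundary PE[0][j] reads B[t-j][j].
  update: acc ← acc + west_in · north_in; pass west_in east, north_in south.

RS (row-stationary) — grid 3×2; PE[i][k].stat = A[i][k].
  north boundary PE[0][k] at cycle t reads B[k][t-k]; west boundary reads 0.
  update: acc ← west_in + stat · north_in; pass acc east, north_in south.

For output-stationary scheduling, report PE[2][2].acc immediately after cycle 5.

Tracing OS — 3×3 array, target PE[2][2]:
  cycle 0: PE[1][2] → acc 0, east 0, south 0
  cycle 0: PE[2][1] → acc 0, east 0, south 0
  cycle 0: PE[2][2] → acc 0, east 0, south 0
  cycle 1: PE[1][2] → acc 0, east 0, south 0
  cycle 1: PE[2][1] → acc 0, east 0, south 0
  cycle 1: PE[2][2] → acc 0, east 0, south 0
  cycle 2: PE[1][2] → acc 0, east 0, south 0
  cycle 2: PE[2][1] → acc 0, east 0, south 0
  cycle 2: PE[2][2] → acc 0, east 0, south 0
  cycle 3: PE[1][2] → acc 54, east 6, south 9
  cycle 3: PE[2][1] → acc 12, east 4, south 3
  cycle 3: PE[2][2] → acc 0, east 0, south 0
  cycle 4: PE[1][2] → acc 62, east 8, south 1
  cycle 4: PE[2][1] → acc 19, east 1, south 7
  cycle 4: PE[2][2] → acc 36, east 4, south 9
  cycle 5: PE[1][2] → acc 62, east 0, south 0
  cycle 5: PE[2][1] → acc 19, east 0, south 0
  cycle 5: PE[2][2] → acc 37, east 1, south 1

PE[2][2].acc = 37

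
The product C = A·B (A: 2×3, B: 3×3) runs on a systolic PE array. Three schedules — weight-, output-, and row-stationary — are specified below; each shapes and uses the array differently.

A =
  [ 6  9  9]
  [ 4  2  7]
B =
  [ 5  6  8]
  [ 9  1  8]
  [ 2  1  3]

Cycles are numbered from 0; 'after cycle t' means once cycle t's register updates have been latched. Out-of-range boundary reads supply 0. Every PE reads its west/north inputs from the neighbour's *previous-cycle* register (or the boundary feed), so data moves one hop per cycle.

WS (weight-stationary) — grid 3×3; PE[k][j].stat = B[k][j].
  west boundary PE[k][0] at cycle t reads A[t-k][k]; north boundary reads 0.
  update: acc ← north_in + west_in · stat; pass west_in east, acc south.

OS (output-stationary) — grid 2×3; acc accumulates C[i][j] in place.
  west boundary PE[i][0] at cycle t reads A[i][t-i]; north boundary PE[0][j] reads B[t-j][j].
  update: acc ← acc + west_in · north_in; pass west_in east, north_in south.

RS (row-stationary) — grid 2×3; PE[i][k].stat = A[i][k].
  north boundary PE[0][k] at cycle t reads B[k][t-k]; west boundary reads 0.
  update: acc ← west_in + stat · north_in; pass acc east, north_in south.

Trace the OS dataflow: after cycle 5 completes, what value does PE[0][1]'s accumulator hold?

Tracing OS — 2×3 array, target PE[0][1]:
  0: (0,0).acc=30  regs=<6,5>
  0: (0,1).acc=0  regs=<0,0>
  1: (0,0).acc=111  regs=<9,9>
  1: (0,1).acc=36  regs=<6,6>
  2: (0,0).acc=129  regs=<9,2>
  2: (0,1).acc=45  regs=<9,1>
  3: (0,0).acc=129  regs=<0,0>
  3: (0,1).acc=54  regs=<9,1>
  4: (0,0).acc=129  regs=<0,0>
  4: (0,1).acc=54  regs=<0,0>
  5: (0,0).acc=129  regs=<0,0>
  5: (0,1).acc=54  regs=<0,0>

PE[0][1].acc = 54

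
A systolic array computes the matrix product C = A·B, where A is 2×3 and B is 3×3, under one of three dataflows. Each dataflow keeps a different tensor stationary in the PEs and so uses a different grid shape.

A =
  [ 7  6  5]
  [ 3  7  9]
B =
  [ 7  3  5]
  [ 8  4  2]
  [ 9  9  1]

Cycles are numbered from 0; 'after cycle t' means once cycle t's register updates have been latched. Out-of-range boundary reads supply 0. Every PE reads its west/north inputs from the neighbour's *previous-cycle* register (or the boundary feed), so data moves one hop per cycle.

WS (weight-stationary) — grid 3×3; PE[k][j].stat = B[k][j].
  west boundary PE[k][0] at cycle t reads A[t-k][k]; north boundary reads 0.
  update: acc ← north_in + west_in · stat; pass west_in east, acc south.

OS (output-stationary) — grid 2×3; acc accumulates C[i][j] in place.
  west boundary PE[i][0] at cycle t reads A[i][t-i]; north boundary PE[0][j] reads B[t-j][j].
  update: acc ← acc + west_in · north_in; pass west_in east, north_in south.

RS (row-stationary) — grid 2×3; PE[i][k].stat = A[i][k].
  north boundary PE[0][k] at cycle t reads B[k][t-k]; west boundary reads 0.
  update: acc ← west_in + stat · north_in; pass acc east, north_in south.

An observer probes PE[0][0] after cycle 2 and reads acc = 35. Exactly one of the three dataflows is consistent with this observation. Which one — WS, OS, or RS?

— WS: 3×3; PE[0][0] trace:
  c0 r0c0: 49 / 7 / 49
  c1 r0c0: 21 / 3 / 21
  c2 r0c0: 0 / 0 / 0
— OS: 2×3; PE[0][0] trace:
  c0 r0c0: 49 / 7 / 7
  c1 r0c0: 97 / 6 / 8
  c2 r0c0: 142 / 5 / 9
— RS: 2×3; PE[0][0] trace:
  c0 r0c0: 49 / 49 / 7
  c1 r0c0: 21 / 21 / 3
  c2 r0c0: 35 / 35 / 5

dataflow = RS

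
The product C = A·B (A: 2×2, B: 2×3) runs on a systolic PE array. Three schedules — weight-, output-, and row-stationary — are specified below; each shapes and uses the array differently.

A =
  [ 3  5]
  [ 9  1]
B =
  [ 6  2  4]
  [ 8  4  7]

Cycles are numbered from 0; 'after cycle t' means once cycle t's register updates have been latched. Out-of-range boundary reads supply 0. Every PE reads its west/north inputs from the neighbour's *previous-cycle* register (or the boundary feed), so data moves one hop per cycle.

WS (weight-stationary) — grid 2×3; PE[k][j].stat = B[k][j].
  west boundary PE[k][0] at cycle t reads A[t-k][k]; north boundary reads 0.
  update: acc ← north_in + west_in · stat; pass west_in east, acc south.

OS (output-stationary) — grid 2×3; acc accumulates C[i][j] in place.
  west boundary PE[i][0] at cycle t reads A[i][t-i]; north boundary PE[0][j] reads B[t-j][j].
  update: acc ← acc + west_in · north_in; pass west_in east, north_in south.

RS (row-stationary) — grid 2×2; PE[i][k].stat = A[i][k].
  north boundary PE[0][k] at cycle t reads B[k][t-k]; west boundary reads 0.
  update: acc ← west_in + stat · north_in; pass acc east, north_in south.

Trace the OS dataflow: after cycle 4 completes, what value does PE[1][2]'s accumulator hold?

Tracing OS — 2×3 array, target PE[1][2]:
  step 0 · PE0,2: acc=0; fwd→0 fwd↓0
  step 0 · PE1,1: acc=0; fwd→0 fwd↓0
  step 0 · PE1,2: acc=0; fwd→0 fwd↓0
  step 1 · PE0,2: acc=0; fwd→0 fwd↓0
  step 1 · PE1,1: acc=0; fwd→0 fwd↓0
  step 1 · PE1,2: acc=0; fwd→0 fwd↓0
  step 2 · PE0,2: acc=12; fwd→3 fwd↓4
  step 2 · PE1,1: acc=18; fwd→9 fwd↓2
  step 2 · PE1,2: acc=0; fwd→0 fwd↓0
  step 3 · PE0,2: acc=47; fwd→5 fwd↓7
  step 3 · PE1,1: acc=22; fwd→1 fwd↓4
  step 3 · PE1,2: acc=36; fwd→9 fwd↓4
  step 4 · PE0,2: acc=47; fwd→0 fwd↓0
  step 4 · PE1,1: acc=22; fwd→0 fwd↓0
  step 4 · PE1,2: acc=43; fwd→1 fwd↓7

PE[1][2].acc = 43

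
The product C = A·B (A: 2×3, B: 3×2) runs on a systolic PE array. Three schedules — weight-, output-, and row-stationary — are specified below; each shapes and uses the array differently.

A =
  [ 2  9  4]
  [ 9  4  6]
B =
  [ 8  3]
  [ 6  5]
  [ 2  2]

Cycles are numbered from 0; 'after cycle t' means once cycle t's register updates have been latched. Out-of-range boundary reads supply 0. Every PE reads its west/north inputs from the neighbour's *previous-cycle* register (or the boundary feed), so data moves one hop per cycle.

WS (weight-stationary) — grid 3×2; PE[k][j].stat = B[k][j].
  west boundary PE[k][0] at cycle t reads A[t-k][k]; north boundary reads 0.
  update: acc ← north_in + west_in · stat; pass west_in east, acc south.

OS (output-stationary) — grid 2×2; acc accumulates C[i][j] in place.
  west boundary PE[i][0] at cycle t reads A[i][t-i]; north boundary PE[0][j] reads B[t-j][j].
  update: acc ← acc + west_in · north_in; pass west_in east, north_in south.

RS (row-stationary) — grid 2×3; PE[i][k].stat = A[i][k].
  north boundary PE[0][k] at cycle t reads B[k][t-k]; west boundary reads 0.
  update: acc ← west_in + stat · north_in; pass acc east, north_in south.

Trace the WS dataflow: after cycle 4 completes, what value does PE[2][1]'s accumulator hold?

PE[2][1].acc = 59

WS (3×2). Following PE[2][1] plus its west/north inputs:
  t=0 PE[1][1]: acc=0 h=0 v=0
  t=0 PE[2][0]: acc=0 h=0 v=0
  t=0 PE[2][1]: acc=0 h=0 v=0
  t=1 PE[1][1]: acc=0 h=0 v=0
  t=1 PE[2][0]: acc=0 h=0 v=0
  t=1 PE[2][1]: acc=0 h=0 v=0
  t=2 PE[1][1]: acc=51 h=9 v=51
  t=2 PE[2][0]: acc=78 h=4 v=78
  t=2 PE[2][1]: acc=0 h=0 v=0
  t=3 PE[1][1]: acc=47 h=4 v=47
  t=3 PE[2][0]: acc=108 h=6 v=108
  t=3 PE[2][1]: acc=59 h=4 v=59
  t=4 PE[1][1]: acc=0 h=0 v=0
  t=4 PE[2][0]: acc=0 h=0 v=0
  t=4 PE[2][1]: acc=59 h=6 v=59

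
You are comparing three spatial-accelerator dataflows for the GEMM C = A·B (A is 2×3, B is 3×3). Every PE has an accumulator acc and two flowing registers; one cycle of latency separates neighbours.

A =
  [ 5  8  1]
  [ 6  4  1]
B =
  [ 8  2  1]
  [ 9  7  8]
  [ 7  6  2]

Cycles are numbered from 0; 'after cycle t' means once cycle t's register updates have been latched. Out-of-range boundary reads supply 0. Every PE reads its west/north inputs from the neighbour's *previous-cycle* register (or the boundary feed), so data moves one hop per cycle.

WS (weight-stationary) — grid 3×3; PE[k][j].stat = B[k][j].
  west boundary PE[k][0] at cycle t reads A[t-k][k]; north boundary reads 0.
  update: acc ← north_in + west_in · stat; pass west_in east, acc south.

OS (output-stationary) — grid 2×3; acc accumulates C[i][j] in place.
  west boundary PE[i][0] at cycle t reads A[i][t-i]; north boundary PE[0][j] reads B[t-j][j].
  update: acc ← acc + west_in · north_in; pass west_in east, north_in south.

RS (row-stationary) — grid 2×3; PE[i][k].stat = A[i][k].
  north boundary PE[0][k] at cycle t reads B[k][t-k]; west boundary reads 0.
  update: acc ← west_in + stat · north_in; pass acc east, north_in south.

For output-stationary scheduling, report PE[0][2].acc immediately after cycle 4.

Tracing OS — 2×3 array, target PE[0][2]:
  c0 r0c1: 0 / 0 / 0
  c0 r0c2: 0 / 0 / 0
  c1 r0c1: 10 / 5 / 2
  c1 r0c2: 0 / 0 / 0
  c2 r0c1: 66 / 8 / 7
  c2 r0c2: 5 / 5 / 1
  c3 r0c1: 72 / 1 / 6
  c3 r0c2: 69 / 8 / 8
  c4 r0c1: 72 / 0 / 0
  c4 r0c2: 71 / 1 / 2

PE[0][2].acc = 71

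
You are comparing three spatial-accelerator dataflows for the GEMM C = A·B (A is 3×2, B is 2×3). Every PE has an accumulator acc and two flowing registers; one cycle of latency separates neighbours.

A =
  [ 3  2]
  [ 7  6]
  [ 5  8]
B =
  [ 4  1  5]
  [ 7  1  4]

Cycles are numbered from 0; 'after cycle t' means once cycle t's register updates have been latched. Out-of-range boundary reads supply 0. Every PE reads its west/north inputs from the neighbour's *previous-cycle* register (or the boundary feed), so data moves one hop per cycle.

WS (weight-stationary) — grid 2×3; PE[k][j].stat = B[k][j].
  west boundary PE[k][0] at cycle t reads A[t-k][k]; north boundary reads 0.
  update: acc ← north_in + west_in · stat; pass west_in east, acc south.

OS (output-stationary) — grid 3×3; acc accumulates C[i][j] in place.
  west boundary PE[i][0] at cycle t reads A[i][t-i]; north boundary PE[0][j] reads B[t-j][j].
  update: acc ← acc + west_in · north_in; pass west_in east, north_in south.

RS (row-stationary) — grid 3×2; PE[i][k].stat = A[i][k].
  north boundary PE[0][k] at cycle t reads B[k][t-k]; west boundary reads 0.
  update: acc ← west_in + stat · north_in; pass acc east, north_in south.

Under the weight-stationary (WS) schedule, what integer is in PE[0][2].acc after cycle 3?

Tracing WS — 2×3 array, target PE[0][2]:
  t=0 PE[0][1]: acc=0 h=0 v=0
  t=0 PE[0][2]: acc=0 h=0 v=0
  t=1 PE[0][1]: acc=3 h=3 v=3
  t=1 PE[0][2]: acc=0 h=0 v=0
  t=2 PE[0][1]: acc=7 h=7 v=7
  t=2 PE[0][2]: acc=15 h=3 v=15
  t=3 PE[0][1]: acc=5 h=5 v=5
  t=3 PE[0][2]: acc=35 h=7 v=35

PE[0][2].acc = 35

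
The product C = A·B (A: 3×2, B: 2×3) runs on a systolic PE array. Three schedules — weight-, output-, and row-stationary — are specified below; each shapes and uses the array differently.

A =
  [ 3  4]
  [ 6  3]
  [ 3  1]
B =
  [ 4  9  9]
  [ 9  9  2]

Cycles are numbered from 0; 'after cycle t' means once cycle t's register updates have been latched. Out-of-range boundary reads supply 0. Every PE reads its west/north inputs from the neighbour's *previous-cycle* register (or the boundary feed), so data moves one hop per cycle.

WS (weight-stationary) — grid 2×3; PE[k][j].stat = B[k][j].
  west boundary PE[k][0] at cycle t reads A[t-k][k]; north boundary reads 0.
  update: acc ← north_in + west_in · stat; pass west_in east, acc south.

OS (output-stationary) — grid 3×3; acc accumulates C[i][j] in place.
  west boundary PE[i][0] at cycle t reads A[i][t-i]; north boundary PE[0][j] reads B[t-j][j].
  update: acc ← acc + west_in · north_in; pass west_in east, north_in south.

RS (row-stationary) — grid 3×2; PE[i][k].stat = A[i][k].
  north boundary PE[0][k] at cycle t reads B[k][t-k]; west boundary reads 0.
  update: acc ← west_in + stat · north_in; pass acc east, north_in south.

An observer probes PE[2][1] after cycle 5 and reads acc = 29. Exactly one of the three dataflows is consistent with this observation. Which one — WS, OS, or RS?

WS: PE[2][1] is outside its 2×3 grid.
OS [3×3] PE[2][1] across cycles:
  @0  [2,1]  acc 0  |  →0  ↓0
  @1  [2,1]  acc 0  |  →0  ↓0
  @2  [2,1]  acc 0  |  →0  ↓0
  @3  [2,1]  acc 27  |  →3  ↓9
  @4  [2,1]  acc 36  |  →1  ↓9
  @5  [2,1]  acc 36  |  →0  ↓0
RS [3×2] PE[2][1] across cycles:
  @0  [2,1]  acc 0  |  →0  ↓0
  @1  [2,1]  acc 0  |  →0  ↓0
  @2  [2,1]  acc 0  |  →0  ↓0
  @3  [2,1]  acc 21  |  →21  ↓9
  @4  [2,1]  acc 36  |  →36  ↓9
  @5  [2,1]  acc 29  |  →29  ↓2

dataflow = RS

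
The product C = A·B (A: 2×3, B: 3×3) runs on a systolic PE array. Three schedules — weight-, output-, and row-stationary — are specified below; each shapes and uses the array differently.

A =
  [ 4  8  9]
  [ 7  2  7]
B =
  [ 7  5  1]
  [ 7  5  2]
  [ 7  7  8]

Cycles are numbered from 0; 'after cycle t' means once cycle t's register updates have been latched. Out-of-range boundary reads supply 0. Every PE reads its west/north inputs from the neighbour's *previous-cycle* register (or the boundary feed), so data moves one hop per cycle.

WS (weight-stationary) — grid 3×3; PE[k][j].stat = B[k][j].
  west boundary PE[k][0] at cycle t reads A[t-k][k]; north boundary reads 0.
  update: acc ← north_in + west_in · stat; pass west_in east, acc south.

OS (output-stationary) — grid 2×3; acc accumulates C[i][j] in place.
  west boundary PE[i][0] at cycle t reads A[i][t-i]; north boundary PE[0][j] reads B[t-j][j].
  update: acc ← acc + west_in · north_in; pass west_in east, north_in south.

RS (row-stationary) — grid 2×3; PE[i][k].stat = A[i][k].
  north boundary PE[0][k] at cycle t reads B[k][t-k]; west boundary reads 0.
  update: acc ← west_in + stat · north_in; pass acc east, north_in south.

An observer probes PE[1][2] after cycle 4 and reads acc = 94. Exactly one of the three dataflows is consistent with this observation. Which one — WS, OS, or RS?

WS (3×3 grid), PE[1][2]:
  step 0 · PE1,2: acc=0; fwd→0 fwd↓0
  step 1 · PE1,2: acc=0; fwd→0 fwd↓0
  step 2 · PE1,2: acc=0; fwd→0 fwd↓0
  step 3 · PE1,2: acc=20; fwd→8 fwd↓20
  step 4 · PE1,2: acc=11; fwd→2 fwd↓11
OS (2×3 grid), PE[1][2]:
  step 0 · PE1,2: acc=0; fwd→0 fwd↓0
  step 1 · PE1,2: acc=0; fwd→0 fwd↓0
  step 2 · PE1,2: acc=0; fwd→0 fwd↓0
  step 3 · PE1,2: acc=7; fwd→7 fwd↓1
  step 4 · PE1,2: acc=11; fwd→2 fwd↓2
RS (2×3 grid), PE[1][2]:
  step 0 · PE1,2: acc=0; fwd→0 fwd↓0
  step 1 · PE1,2: acc=0; fwd→0 fwd↓0
  step 2 · PE1,2: acc=0; fwd→0 fwd↓0
  step 3 · PE1,2: acc=112; fwd→112 fwd↓7
  step 4 · PE1,2: acc=94; fwd→94 fwd↓7

dataflow = RS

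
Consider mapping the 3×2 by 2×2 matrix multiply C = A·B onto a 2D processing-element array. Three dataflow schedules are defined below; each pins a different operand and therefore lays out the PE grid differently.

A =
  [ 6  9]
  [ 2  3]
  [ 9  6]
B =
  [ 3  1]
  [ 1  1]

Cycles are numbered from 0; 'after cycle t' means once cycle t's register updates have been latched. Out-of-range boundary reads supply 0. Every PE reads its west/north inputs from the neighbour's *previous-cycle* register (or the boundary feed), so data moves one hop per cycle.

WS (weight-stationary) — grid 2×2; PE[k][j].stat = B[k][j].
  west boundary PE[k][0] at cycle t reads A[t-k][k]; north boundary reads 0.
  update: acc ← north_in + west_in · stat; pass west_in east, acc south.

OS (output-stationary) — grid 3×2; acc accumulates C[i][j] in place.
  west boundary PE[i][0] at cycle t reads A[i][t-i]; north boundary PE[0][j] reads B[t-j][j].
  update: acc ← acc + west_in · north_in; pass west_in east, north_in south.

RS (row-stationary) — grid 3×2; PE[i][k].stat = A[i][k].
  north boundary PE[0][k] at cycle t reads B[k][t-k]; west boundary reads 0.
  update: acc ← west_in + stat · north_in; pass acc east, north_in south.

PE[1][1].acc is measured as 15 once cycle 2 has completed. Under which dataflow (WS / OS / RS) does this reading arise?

dataflow = WS

WS (2×2 grid), PE[1][1]:
  cycle 0: PE[1][1] → acc 0, east 0, south 0
  cycle 1: PE[1][1] → acc 0, east 0, south 0
  cycle 2: PE[1][1] → acc 15, east 9, south 15
OS (3×2 grid), PE[1][1]:
  cycle 0: PE[1][1] → acc 0, east 0, south 0
  cycle 1: PE[1][1] → acc 0, east 0, south 0
  cycle 2: PE[1][1] → acc 2, east 2, south 1
RS (3×2 grid), PE[1][1]:
  cycle 0: PE[1][1] → acc 0, east 0, south 0
  cycle 1: PE[1][1] → acc 0, east 0, south 0
  cycle 2: PE[1][1] → acc 9, east 9, south 1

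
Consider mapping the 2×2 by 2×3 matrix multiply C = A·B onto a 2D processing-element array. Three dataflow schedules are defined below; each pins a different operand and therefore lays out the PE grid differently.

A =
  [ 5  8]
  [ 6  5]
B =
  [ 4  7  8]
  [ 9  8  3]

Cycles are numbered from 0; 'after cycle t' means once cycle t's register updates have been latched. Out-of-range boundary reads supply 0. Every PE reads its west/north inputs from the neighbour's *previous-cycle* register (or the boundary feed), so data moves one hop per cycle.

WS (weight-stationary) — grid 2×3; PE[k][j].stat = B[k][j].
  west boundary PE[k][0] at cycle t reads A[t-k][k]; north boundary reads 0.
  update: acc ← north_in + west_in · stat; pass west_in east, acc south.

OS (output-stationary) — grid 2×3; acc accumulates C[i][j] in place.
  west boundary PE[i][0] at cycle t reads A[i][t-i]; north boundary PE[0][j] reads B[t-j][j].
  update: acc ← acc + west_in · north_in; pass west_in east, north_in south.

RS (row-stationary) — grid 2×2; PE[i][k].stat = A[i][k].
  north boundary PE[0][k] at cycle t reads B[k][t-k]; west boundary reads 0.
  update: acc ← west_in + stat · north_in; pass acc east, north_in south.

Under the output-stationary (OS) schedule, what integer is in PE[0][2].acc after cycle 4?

Tracing OS — 2×3 array, target PE[0][2]:
  step 0 · PE0,1: acc=0; fwd→0 fwd↓0
  step 0 · PE0,2: acc=0; fwd→0 fwd↓0
  step 1 · PE0,1: acc=35; fwd→5 fwd↓7
  step 1 · PE0,2: acc=0; fwd→0 fwd↓0
  step 2 · PE0,1: acc=99; fwd→8 fwd↓8
  step 2 · PE0,2: acc=40; fwd→5 fwd↓8
  step 3 · PE0,1: acc=99; fwd→0 fwd↓0
  step 3 · PE0,2: acc=64; fwd→8 fwd↓3
  step 4 · PE0,1: acc=99; fwd→0 fwd↓0
  step 4 · PE0,2: acc=64; fwd→0 fwd↓0

PE[0][2].acc = 64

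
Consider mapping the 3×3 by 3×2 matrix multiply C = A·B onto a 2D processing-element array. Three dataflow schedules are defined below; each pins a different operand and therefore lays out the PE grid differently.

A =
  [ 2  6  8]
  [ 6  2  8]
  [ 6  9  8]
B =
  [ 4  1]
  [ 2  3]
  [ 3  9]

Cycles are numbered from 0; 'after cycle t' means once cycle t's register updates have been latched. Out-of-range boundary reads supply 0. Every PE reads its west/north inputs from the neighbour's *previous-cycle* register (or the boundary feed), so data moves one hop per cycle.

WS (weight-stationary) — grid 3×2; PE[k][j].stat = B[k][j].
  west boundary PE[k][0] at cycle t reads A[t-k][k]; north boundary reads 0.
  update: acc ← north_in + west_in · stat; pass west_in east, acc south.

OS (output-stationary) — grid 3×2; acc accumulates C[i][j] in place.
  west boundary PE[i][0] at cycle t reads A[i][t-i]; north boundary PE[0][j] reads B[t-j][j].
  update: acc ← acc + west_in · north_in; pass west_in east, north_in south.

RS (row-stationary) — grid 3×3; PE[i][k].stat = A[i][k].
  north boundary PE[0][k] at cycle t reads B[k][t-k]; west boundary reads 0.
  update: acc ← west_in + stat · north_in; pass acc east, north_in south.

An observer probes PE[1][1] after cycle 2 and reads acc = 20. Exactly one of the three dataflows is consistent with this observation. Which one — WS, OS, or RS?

dataflow = WS

Under WS (3×2), PE[1][1]:
  c0 r1c1: 0 / 0 / 0
  c1 r1c1: 0 / 0 / 0
  c2 r1c1: 20 / 6 / 20
Under OS (3×2), PE[1][1]:
  c0 r1c1: 0 / 0 / 0
  c1 r1c1: 0 / 0 / 0
  c2 r1c1: 6 / 6 / 1
Under RS (3×3), PE[1][1]:
  c0 r1c1: 0 / 0 / 0
  c1 r1c1: 0 / 0 / 0
  c2 r1c1: 28 / 28 / 2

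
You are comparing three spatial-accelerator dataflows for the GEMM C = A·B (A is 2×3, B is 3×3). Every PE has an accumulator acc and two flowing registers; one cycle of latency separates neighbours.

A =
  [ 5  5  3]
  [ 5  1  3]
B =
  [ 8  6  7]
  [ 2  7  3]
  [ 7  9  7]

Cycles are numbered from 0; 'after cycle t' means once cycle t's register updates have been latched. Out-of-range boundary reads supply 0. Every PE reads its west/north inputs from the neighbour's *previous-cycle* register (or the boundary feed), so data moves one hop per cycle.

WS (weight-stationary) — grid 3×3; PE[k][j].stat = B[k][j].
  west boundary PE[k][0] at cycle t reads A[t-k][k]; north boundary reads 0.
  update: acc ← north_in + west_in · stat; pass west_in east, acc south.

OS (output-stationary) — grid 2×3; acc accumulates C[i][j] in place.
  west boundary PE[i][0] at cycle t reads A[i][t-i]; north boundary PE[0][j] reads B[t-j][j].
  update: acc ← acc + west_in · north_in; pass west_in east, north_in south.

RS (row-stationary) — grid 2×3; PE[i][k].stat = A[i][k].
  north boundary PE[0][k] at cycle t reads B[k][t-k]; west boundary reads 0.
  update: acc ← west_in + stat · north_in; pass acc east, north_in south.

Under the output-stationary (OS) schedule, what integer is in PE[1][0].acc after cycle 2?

PE[1][0].acc = 42

Tracing OS — 2×3 array, target PE[1][0]:
  t=0 PE[0][0]: acc=40 h=5 v=8
  t=0 PE[1][0]: acc=0 h=0 v=0
  t=1 PE[0][0]: acc=50 h=5 v=2
  t=1 PE[1][0]: acc=40 h=5 v=8
  t=2 PE[0][0]: acc=71 h=3 v=7
  t=2 PE[1][0]: acc=42 h=1 v=2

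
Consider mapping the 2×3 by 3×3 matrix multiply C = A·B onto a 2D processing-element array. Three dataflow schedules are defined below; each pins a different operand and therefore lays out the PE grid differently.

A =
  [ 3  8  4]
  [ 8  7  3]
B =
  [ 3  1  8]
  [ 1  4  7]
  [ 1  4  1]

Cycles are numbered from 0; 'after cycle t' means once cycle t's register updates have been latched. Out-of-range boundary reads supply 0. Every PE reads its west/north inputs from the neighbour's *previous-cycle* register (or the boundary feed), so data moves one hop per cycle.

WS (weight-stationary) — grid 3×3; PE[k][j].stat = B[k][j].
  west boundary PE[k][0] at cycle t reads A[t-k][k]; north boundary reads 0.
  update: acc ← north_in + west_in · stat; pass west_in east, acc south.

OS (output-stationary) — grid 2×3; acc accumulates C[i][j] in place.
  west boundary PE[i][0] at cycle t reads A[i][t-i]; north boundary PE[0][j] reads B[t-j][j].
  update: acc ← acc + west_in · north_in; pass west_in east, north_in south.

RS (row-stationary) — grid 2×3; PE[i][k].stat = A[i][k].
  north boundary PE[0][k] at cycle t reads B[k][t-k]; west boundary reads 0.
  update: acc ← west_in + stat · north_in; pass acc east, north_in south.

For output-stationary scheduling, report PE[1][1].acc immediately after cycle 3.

PE[1][1].acc = 36

OS 2×3: PE[1][1] cycle-by-cycle (with neighbour feeds):
  step 0 · PE0,1: acc=0; fwd→0 fwd↓0
  step 0 · PE1,0: acc=0; fwd→0 fwd↓0
  step 0 · PE1,1: acc=0; fwd→0 fwd↓0
  step 1 · PE0,1: acc=3; fwd→3 fwd↓1
  step 1 · PE1,0: acc=24; fwd→8 fwd↓3
  step 1 · PE1,1: acc=0; fwd→0 fwd↓0
  step 2 · PE0,1: acc=35; fwd→8 fwd↓4
  step 2 · PE1,0: acc=31; fwd→7 fwd↓1
  step 2 · PE1,1: acc=8; fwd→8 fwd↓1
  step 3 · PE0,1: acc=51; fwd→4 fwd↓4
  step 3 · PE1,0: acc=34; fwd→3 fwd↓1
  step 3 · PE1,1: acc=36; fwd→7 fwd↓4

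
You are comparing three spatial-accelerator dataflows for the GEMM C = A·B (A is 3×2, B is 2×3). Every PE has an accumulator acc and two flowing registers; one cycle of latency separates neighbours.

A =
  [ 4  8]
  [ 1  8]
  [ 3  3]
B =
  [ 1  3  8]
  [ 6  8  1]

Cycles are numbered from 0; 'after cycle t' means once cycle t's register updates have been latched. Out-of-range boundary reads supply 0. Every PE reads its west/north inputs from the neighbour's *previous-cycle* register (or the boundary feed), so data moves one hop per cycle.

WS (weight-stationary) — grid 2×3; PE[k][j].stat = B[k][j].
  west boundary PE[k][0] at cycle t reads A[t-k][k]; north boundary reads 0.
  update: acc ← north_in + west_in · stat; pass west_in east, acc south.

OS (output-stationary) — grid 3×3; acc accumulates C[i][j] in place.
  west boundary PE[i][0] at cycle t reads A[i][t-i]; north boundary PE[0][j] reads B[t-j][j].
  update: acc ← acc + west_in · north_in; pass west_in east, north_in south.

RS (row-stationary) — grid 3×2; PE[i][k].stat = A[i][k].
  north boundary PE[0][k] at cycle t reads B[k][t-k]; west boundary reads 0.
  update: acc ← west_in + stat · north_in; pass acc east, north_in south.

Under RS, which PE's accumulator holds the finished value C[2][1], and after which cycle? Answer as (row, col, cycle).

Under RS, C[2][1] lands at PE[2][1]:
  0: (2,1).acc=0  regs=<0,0>
  1: (2,1).acc=0  regs=<0,0>
  2: (2,1).acc=0  regs=<0,0>
  3: (2,1).acc=21  regs=<21,6>
  4: (2,1).acc=33  regs=<33,8>

(row, col, cycle) = (2, 1, 4)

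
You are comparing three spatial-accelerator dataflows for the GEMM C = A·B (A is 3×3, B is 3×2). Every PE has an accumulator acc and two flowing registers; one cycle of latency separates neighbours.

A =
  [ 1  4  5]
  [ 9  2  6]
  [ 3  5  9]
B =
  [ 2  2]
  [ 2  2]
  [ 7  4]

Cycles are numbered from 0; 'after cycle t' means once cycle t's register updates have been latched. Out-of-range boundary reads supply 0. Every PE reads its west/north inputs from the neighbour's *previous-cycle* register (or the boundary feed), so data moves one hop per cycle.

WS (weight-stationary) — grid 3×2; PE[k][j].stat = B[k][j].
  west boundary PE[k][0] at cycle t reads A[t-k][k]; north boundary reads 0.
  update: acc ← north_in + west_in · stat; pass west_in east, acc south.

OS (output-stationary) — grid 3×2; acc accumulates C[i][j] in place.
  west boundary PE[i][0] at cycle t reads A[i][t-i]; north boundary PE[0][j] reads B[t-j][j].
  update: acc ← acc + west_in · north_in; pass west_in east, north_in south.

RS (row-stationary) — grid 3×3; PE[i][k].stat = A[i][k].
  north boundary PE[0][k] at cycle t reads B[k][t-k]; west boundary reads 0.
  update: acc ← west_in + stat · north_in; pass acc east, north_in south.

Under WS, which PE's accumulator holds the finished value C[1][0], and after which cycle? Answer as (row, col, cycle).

(row, col, cycle) = (2, 0, 3)

WS: C[1][0] accumulates in PE[2][0]:
  t=0 PE[2][0]: acc=0 h=0 v=0
  t=1 PE[2][0]: acc=0 h=0 v=0
  t=2 PE[2][0]: acc=45 h=5 v=45
  t=3 PE[2][0]: acc=64 h=6 v=64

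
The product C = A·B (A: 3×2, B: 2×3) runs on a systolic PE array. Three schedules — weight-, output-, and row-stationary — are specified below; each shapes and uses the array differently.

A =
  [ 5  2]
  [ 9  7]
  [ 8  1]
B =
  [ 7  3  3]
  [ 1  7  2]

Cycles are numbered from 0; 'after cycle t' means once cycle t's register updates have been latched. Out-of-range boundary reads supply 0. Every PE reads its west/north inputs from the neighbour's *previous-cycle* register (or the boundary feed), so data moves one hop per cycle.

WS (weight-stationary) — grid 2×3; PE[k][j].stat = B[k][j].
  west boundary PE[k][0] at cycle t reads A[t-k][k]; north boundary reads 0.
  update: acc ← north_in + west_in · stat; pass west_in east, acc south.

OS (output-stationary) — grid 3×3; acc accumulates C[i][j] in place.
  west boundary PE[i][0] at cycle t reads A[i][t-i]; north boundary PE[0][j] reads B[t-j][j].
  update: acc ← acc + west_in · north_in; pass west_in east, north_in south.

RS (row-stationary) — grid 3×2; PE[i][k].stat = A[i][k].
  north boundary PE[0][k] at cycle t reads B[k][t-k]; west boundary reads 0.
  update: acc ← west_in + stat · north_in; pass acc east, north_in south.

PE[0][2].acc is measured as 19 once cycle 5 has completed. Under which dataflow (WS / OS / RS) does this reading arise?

WS (2×3 grid), PE[0][2]:
  t=0 PE[0][2]: acc=0 h=0 v=0
  t=1 PE[0][2]: acc=0 h=0 v=0
  t=2 PE[0][2]: acc=15 h=5 v=15
  t=3 PE[0][2]: acc=27 h=9 v=27
  t=4 PE[0][2]: acc=24 h=8 v=24
  t=5 PE[0][2]: acc=0 h=0 v=0
OS (3×3 grid), PE[0][2]:
  t=0 PE[0][2]: acc=0 h=0 v=0
  t=1 PE[0][2]: acc=0 h=0 v=0
  t=2 PE[0][2]: acc=15 h=5 v=3
  t=3 PE[0][2]: acc=19 h=2 v=2
  t=4 PE[0][2]: acc=19 h=0 v=0
  t=5 PE[0][2]: acc=19 h=0 v=0
RS (3×2): PE[0][2] does not exist.

dataflow = OS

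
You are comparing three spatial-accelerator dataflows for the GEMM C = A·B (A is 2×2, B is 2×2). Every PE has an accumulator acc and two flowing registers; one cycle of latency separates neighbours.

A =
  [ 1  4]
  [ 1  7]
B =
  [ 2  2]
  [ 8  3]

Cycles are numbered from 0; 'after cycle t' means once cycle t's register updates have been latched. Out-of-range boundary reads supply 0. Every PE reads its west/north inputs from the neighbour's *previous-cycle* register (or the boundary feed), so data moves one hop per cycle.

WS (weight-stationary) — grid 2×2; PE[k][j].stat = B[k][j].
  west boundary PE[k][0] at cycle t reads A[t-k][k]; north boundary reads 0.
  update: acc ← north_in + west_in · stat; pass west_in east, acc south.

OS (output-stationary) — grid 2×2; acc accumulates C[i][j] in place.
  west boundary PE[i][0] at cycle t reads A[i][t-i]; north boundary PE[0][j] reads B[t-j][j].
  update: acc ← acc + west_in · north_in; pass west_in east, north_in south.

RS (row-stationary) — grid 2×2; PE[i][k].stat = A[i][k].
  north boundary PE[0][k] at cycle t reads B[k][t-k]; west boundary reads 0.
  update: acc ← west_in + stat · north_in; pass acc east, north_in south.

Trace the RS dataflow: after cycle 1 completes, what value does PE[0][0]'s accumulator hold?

PE[0][0].acc = 2

RS on a 2×2 grid — tracing PE[0][0] and its feeders:
  t=0 PE[0][0]: acc=2 h=2 v=2
  t=1 PE[0][0]: acc=2 h=2 v=2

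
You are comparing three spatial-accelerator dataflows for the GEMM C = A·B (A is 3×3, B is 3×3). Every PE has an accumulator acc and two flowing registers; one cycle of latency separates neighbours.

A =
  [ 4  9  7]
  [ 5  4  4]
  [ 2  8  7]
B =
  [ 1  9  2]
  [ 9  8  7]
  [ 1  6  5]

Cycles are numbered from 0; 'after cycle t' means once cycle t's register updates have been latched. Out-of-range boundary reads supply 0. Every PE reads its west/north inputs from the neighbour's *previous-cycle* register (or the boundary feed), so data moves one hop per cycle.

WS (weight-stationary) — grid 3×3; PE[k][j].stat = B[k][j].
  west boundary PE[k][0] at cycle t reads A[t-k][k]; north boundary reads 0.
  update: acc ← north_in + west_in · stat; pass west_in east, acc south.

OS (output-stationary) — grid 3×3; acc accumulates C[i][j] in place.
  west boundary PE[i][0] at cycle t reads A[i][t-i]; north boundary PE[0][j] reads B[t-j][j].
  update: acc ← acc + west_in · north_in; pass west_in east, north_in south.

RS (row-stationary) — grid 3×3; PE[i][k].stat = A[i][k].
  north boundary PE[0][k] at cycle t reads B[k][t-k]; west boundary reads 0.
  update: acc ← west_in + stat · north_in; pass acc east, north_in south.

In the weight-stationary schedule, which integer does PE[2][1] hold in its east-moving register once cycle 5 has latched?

register = 7

Tracing WS — 3×3 array, target PE[2][1]:
  cycle 0: PE[1][1] → acc 0, east 0, south 0
  cycle 0: PE[2][0] → acc 0, east 0, south 0
  cycle 0: PE[2][1] → acc 0, east 0, south 0
  cycle 1: PE[1][1] → acc 0, east 0, south 0
  cycle 1: PE[2][0] → acc 0, east 0, south 0
  cycle 1: PE[2][1] → acc 0, east 0, south 0
  cycle 2: PE[1][1] → acc 108, east 9, south 108
  cycle 2: PE[2][0] → acc 92, east 7, south 92
  cycle 2: PE[2][1] → acc 0, east 0, south 0
  cycle 3: PE[1][1] → acc 77, east 4, south 77
  cycle 3: PE[2][0] → acc 45, east 4, south 45
  cycle 3: PE[2][1] → acc 150, east 7, south 150
  cycle 4: PE[1][1] → acc 82, east 8, south 82
  cycle 4: PE[2][0] → acc 81, east 7, south 81
  cycle 4: PE[2][1] → acc 101, east 4, south 101
  cycle 5: PE[1][1] → acc 0, east 0, south 0
  cycle 5: PE[2][0] → acc 0, east 0, south 0
  cycle 5: PE[2][1] → acc 124, east 7, south 124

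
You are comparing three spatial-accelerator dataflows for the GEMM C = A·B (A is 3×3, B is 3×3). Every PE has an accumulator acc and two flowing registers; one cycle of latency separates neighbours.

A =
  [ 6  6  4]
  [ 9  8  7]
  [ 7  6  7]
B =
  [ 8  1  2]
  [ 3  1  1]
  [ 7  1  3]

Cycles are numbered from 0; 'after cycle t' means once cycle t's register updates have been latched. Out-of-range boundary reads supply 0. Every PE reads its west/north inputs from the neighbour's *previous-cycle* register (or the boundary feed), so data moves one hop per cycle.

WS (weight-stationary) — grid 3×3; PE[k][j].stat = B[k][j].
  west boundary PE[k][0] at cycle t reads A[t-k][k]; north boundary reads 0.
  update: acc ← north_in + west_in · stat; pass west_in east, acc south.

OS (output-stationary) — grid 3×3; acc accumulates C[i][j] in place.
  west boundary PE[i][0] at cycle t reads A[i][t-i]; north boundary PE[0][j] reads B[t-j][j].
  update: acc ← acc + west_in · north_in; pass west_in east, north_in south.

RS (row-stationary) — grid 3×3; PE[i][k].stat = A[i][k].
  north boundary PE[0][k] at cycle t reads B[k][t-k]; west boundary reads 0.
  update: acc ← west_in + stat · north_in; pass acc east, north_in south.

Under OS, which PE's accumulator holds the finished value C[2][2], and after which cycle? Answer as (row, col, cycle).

(row, col, cycle) = (2, 2, 6)

OS — PE[2][2] is where C[2][2] collects:
  step 0 · PE2,2: acc=0; fwd→0 fwd↓0
  step 1 · PE2,2: acc=0; fwd→0 fwd↓0
  step 2 · PE2,2: acc=0; fwd→0 fwd↓0
  step 3 · PE2,2: acc=0; fwd→0 fwd↓0
  step 4 · PE2,2: acc=14; fwd→7 fwd↓2
  step 5 · PE2,2: acc=20; fwd→6 fwd↓1
  step 6 · PE2,2: acc=41; fwd→7 fwd↓3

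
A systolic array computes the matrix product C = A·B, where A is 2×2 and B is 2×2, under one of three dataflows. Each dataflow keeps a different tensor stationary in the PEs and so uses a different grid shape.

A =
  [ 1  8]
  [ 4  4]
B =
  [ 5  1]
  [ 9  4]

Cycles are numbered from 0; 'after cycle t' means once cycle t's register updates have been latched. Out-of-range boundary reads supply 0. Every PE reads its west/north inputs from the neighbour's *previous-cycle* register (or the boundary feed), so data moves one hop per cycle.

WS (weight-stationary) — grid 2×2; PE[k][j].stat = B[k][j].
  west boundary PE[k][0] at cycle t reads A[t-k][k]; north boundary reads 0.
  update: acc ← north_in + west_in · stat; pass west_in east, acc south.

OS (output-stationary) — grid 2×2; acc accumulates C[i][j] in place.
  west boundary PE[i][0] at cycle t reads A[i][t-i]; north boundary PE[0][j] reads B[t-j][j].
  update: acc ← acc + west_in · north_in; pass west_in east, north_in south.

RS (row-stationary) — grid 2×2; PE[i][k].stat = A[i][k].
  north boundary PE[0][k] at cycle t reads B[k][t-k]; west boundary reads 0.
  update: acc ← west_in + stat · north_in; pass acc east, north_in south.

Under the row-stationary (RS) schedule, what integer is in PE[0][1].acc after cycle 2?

RS (2×2). Following PE[0][1] plus its west/north inputs:
  after 0 — PE[0][0] acc=5, pass-E 5, pass-S 5
  after 0 — PE[0][1] acc=0, pass-E 0, pass-S 0
  after 1 — PE[0][0] acc=1, pass-E 1, pass-S 1
  after 1 — PE[0][1] acc=77, pass-E 77, pass-S 9
  after 2 — PE[0][0] acc=0, pass-E 0, pass-S 0
  after 2 — PE[0][1] acc=33, pass-E 33, pass-S 4

PE[0][1].acc = 33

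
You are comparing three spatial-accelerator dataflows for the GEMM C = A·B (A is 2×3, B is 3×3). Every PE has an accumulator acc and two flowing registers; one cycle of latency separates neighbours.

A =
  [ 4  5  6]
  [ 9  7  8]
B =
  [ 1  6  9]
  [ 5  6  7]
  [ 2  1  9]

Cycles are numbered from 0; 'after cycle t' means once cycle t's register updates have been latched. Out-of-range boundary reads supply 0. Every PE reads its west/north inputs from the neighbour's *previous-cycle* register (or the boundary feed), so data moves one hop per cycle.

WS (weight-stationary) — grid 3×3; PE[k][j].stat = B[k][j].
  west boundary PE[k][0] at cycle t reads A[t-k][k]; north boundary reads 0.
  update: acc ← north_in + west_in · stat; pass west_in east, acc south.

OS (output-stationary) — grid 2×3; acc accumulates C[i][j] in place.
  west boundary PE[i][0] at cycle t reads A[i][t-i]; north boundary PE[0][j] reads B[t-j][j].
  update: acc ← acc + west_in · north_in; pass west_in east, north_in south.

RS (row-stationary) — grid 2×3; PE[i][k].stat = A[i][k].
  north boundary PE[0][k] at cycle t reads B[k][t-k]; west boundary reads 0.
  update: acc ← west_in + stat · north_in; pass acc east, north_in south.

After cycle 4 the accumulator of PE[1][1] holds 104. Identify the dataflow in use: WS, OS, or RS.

dataflow = OS

WS [3×3] PE[1][1] across cycles:
  0: (1,1).acc=0  regs=<0,0>
  1: (1,1).acc=0  regs=<0,0>
  2: (1,1).acc=54  regs=<5,54>
  3: (1,1).acc=96  regs=<7,96>
  4: (1,1).acc=0  regs=<0,0>
OS [2×3] PE[1][1] across cycles:
  0: (1,1).acc=0  regs=<0,0>
  1: (1,1).acc=0  regs=<0,0>
  2: (1,1).acc=54  regs=<9,6>
  3: (1,1).acc=96  regs=<7,6>
  4: (1,1).acc=104  regs=<8,1>
RS [2×3] PE[1][1] across cycles:
  0: (1,1).acc=0  regs=<0,0>
  1: (1,1).acc=0  regs=<0,0>
  2: (1,1).acc=44  regs=<44,5>
  3: (1,1).acc=96  regs=<96,6>
  4: (1,1).acc=130  regs=<130,7>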